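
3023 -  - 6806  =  9829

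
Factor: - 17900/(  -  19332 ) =3^(-3 ) * 5^2 = 25/27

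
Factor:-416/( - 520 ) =4/5 = 2^2*5^( - 1 )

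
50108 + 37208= 87316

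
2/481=2/481 =0.00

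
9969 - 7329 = 2640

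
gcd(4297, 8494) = 1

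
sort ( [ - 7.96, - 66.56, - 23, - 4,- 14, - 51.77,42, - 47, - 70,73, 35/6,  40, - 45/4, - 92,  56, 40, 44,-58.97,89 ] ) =[ - 92, - 70, - 66.56 , - 58.97 , - 51.77, - 47, - 23,-14, -45/4, - 7.96,- 4 , 35/6, 40,  40, 42,44,  56, 73, 89]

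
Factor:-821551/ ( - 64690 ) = 2^( - 1)*5^(-1 )*6469^(  -  1 ) * 821551^1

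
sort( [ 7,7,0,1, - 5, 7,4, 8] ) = [ - 5,0,1,4,  7, 7,  7,8] 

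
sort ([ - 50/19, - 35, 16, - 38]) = [-38, - 35, - 50/19, 16]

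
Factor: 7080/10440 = 59/87= 3^( - 1)*29^( - 1)*59^1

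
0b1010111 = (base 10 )87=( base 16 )57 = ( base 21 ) 43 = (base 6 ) 223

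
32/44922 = 16/22461 = 0.00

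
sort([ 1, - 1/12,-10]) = [ - 10, - 1/12,1]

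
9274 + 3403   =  12677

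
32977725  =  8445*3905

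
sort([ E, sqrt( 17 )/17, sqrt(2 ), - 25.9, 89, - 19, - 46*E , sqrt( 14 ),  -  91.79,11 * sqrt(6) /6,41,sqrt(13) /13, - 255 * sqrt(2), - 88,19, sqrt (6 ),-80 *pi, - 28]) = [ - 255*sqrt( 2 ), - 80*pi, - 46*E, - 91.79, - 88,-28, - 25.9,- 19,sqrt(17) /17,sqrt( 13 )/13, sqrt(2 ), sqrt(6),E,sqrt(14 ), 11*sqrt(6) /6 , 19,41, 89 ] 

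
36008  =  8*4501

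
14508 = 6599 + 7909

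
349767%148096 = 53575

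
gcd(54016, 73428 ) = 844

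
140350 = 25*5614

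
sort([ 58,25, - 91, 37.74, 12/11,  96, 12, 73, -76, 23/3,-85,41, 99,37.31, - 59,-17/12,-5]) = [ - 91, - 85, - 76, - 59, -5,-17/12, 12/11, 23/3, 12,25 , 37.31, 37.74,41,  58, 73,96, 99] 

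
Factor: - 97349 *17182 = -2^1 *7^1*11^2*71^1*13907^1 = -  1672650518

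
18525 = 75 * 247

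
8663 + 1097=9760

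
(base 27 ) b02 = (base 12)4785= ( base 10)8021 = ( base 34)6vv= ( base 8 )17525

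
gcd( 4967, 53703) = 1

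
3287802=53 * 62034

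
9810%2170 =1130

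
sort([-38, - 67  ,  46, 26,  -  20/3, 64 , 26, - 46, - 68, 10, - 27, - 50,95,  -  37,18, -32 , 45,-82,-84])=[ - 84, - 82,  -  68, - 67,  -  50, - 46, - 38 , - 37,- 32,  -  27, - 20/3,10 , 18 , 26, 26 , 45,46,64, 95]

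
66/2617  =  66/2617 = 0.03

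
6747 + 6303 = 13050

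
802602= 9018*89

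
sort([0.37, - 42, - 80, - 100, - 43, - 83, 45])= [ - 100, - 83, - 80, - 43 , -42, 0.37,45]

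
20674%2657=2075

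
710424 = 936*759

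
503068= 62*8114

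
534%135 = 129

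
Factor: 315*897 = 282555 = 3^3*5^1*7^1 * 13^1*23^1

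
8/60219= 8/60219 = 0.00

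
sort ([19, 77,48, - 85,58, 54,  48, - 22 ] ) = [ - 85, -22, 19,48,48, 54,58,77]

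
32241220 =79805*404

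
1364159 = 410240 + 953919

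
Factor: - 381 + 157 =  - 2^5*7^1 =-224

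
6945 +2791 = 9736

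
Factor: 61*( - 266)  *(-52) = 843752= 2^3*7^1*13^1*19^1 * 61^1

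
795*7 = 5565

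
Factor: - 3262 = -2^1*7^1*233^1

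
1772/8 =221 + 1/2 = 221.50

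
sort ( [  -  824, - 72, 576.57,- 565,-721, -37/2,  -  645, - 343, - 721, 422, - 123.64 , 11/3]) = [ - 824, - 721,-721, - 645,-565, - 343, - 123.64, -72, -37/2, 11/3, 422, 576.57] 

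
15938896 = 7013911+8924985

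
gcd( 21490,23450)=70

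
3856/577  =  3856/577  =  6.68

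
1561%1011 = 550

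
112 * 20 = 2240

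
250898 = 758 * 331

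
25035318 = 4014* 6237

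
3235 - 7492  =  -4257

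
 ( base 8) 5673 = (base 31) 33r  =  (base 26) 4bd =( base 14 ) 1147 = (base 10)3003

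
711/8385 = 237/2795 = 0.08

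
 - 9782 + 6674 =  - 3108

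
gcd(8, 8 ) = 8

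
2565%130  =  95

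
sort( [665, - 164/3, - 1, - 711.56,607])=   [ - 711.56, - 164/3, - 1, 607,665]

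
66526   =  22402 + 44124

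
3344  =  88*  38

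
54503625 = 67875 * 803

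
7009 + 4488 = 11497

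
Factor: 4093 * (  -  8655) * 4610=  - 163308858150   =  - 2^1*3^1 * 5^2*461^1*577^1*4093^1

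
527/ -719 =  - 1 + 192/719 = -0.73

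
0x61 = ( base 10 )97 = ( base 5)342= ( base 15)67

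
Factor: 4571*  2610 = 2^1*3^2 * 5^1 *7^1*29^1 * 653^1 = 11930310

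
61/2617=61/2617 = 0.02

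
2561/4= 2561/4 = 640.25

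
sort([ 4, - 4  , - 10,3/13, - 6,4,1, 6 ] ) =[ - 10,- 6, - 4, 3/13, 1, 4,4, 6] 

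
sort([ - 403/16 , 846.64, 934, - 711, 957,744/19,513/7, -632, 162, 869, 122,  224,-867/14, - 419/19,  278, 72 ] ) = [ - 711, - 632,-867/14, - 403/16, - 419/19,744/19, 72, 513/7, 122, 162,224 , 278  ,  846.64,869,934, 957]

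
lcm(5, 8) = 40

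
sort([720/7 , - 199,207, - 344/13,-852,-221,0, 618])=[  -  852, - 221  ,  -  199, - 344/13,  0,720/7, 207, 618 ]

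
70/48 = 1  +  11/24 = 1.46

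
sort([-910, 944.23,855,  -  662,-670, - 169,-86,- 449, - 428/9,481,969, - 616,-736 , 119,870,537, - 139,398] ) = [- 910, - 736,- 670,- 662,-616,- 449, - 169, - 139, - 86, - 428/9,119 , 398, 481, 537,855,870,  944.23, 969 ] 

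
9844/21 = 9844/21 = 468.76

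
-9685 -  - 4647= - 5038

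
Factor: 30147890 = 2^1*5^1*3014789^1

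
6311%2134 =2043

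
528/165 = 16/5 = 3.20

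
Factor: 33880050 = 2^1*3^2*5^2*75289^1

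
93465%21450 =7665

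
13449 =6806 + 6643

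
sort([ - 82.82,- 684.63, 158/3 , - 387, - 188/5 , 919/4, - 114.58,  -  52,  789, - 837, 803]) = [  -  837, - 684.63, -387, -114.58,  -  82.82, - 52, - 188/5,158/3, 919/4, 789,803 ]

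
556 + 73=629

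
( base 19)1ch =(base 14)314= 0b1001011110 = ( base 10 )606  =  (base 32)IU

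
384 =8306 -7922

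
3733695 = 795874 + 2937821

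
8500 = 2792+5708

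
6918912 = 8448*819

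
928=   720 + 208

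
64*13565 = 868160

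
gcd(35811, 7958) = 3979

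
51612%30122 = 21490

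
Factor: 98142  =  2^1*3^1*11^1*1487^1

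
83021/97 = 83021/97 = 855.89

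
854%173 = 162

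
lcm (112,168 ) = 336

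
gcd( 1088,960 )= 64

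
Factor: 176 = 2^4*11^1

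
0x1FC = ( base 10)508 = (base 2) 111111100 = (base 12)364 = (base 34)ew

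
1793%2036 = 1793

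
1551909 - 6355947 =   -  4804038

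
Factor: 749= 7^1*107^1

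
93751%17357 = 6966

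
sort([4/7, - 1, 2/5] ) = [ - 1,2/5, 4/7] 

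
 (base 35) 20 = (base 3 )2121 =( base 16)46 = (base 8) 106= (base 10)70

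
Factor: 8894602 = 2^1*4447301^1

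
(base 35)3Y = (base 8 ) 213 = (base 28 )4R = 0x8b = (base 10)139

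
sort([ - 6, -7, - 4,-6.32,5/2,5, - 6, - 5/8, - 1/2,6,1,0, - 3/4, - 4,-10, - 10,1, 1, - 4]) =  [ - 10, - 10, - 7,-6.32, - 6, - 6, - 4,-4, - 4, - 3/4, -5/8,-1/2,0,1, 1,1 , 5/2, 5, 6 ] 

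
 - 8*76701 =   -  613608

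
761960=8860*86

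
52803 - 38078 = 14725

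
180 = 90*2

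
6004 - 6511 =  - 507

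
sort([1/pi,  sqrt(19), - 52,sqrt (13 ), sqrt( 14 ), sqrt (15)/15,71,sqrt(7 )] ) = [ - 52, sqrt( 15)/15,1/pi, sqrt( 7),  sqrt( 13 ),  sqrt (14), sqrt( 19) , 71 ] 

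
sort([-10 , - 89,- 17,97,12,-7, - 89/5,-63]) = [  -  89, - 63,-89/5, - 17,-10, -7,  12, 97] 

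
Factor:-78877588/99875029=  - 2^2  *  19^1*419^1*2477^1*99875029^ ( - 1 )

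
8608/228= 37 + 43/57 = 37.75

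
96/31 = 3  +  3/31 = 3.10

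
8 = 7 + 1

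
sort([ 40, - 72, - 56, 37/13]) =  [ - 72,-56 , 37/13,40 ]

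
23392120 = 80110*292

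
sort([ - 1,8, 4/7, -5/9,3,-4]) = [ - 4 ,-1, - 5/9,4/7,3, 8]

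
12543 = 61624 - 49081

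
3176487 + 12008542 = 15185029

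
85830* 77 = 6608910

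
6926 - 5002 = 1924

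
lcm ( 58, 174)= 174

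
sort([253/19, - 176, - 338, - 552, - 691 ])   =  [ - 691, - 552,-338,  -  176, 253/19 ]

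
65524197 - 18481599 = 47042598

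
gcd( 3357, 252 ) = 9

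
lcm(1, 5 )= 5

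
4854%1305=939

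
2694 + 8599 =11293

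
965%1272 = 965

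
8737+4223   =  12960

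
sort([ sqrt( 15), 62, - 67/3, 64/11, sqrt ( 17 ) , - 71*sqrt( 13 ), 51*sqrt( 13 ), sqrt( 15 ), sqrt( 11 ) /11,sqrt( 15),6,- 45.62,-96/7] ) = [ - 71*sqrt(13),  -  45.62, - 67/3, - 96/7, sqrt( 11) /11 , sqrt( 15 ), sqrt (15 ), sqrt( 15), sqrt( 17 ),  64/11, 6,62,51*sqrt(13) ]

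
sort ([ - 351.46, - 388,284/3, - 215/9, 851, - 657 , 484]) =[  -  657,  -  388, - 351.46,-215/9 , 284/3,484, 851] 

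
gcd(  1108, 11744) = 4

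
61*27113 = 1653893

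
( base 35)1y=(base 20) 39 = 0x45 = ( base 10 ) 69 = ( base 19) 3C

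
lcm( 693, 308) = 2772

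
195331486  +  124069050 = 319400536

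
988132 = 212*4661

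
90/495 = 2/11 = 0.18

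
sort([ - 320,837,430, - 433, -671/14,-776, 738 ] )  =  [ - 776, -433, - 320, - 671/14,430, 738, 837 ]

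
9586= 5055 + 4531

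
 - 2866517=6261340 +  - 9127857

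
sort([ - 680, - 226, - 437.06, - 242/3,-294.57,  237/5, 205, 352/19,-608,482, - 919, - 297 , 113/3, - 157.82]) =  [ - 919,-680, -608, - 437.06 , - 297, - 294.57 ,  -  226, - 157.82, - 242/3,352/19, 113/3,237/5,205,482 ]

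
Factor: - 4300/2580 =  - 3^( - 1)*5^1 = - 5/3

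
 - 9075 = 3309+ - 12384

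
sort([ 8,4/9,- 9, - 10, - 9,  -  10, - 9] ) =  [ - 10, - 10, - 9,- 9, - 9, 4/9,8] 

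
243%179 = 64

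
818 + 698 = 1516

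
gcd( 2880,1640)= 40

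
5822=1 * 5822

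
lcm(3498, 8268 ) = 90948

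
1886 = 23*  82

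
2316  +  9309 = 11625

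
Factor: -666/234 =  - 13^( - 1 )*37^1 = -37/13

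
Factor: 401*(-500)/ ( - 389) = 2^2*5^3*389^ ( - 1)*401^1 = 200500/389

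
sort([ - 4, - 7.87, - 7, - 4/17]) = [ - 7.87, - 7, - 4, - 4/17 ] 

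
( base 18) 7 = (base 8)7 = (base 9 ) 7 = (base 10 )7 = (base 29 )7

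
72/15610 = 36/7805 = 0.00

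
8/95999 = 8/95999 = 0.00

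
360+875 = 1235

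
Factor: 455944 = 2^3*56993^1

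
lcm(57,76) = 228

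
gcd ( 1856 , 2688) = 64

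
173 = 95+78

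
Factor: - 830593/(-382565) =5^(-1 ) * 19^( - 1)* 227^1*3659^1 * 4027^(- 1 ) 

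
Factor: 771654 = 2^1*3^1 *13^2*761^1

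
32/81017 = 32/81017 = 0.00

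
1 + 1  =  2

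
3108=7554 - 4446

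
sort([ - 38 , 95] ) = [ - 38 , 95] 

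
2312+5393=7705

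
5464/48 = 113 + 5/6= 113.83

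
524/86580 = 131/21645=0.01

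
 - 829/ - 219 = 829/219 =3.79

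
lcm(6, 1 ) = 6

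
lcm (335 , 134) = 670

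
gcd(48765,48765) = 48765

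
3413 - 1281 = 2132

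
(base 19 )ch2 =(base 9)6344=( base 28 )5Q9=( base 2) 1001000110001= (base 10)4657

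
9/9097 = 9/9097 = 0.00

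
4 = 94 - 90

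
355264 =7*50752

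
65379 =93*703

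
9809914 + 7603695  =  17413609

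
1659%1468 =191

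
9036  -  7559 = 1477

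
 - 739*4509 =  - 3332151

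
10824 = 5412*2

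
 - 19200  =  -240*80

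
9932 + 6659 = 16591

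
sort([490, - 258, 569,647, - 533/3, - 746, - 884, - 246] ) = [  -  884, - 746, - 258, - 246, - 533/3,490,569,647]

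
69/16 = 4 + 5/16  =  4.31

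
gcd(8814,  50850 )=678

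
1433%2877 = 1433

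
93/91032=31/30344 = 0.00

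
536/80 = 6 + 7/10 = 6.70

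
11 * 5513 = 60643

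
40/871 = 40/871=0.05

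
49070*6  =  294420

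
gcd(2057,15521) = 187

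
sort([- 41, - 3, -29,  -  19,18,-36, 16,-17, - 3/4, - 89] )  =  [- 89, - 41, - 36, - 29, - 19, - 17, -3, - 3/4, 16, 18] 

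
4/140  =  1/35 = 0.03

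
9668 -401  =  9267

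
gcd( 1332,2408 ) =4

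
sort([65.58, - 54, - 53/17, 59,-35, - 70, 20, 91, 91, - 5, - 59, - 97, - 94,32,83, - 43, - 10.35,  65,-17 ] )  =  [ - 97, - 94 , - 70, - 59,-54,  -  43, - 35 , - 17, - 10.35, - 5,  -  53/17, 20, 32,59,65, 65.58, 83,91,91 ] 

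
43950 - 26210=17740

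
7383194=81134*91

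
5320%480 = 40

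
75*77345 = 5800875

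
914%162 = 104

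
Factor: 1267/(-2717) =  - 7^1*11^ (-1)*13^( - 1)*19^ ( - 1)*181^1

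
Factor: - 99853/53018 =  - 2^(- 1 )*7^( - 2)*13^1 * 541^( -1) * 7681^1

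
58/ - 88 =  - 1 + 15/44  =  - 0.66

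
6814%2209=187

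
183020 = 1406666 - 1223646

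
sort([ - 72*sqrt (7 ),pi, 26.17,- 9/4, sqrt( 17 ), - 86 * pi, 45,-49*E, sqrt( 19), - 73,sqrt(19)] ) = [ - 86*pi, - 72 *sqrt(7), - 49 * E, - 73,- 9/4,pi, sqrt( 17 ), sqrt( 19 ), sqrt( 19),  26.17, 45] 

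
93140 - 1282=91858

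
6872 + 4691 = 11563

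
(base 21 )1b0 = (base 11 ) 561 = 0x2A0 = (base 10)672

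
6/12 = 1/2 = 0.50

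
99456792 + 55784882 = 155241674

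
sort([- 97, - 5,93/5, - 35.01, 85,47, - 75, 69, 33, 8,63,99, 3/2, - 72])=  [-97, - 75, - 72, - 35.01, -5,3/2, 8, 93/5, 33, 47, 63, 69,  85, 99]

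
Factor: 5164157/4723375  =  5^(-3 )* 29^(  -  1 ) * 1303^( - 1)*5164157^1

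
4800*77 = 369600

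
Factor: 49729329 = 3^3*13^1*141679^1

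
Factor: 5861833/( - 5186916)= - 2^( - 2)*3^ ( - 4)*7^( - 1 )*103^1*2287^( - 1)*56911^1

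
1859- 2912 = -1053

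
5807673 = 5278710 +528963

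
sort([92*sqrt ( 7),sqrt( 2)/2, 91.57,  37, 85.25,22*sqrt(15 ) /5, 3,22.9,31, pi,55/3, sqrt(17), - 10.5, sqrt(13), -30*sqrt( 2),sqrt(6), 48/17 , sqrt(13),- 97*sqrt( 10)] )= [ - 97*sqrt( 10 ),  -  30*sqrt( 2 ) , - 10.5,sqrt ( 2)/2, sqrt(6 ), 48/17, 3, pi, sqrt(13), sqrt(13), sqrt (17 ), 22*sqrt (15 )/5,55/3 , 22.9,31, 37, 85.25, 91.57, 92  *sqrt(7)]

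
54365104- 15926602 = 38438502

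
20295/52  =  390 + 15/52 = 390.29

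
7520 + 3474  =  10994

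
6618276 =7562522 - 944246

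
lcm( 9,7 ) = 63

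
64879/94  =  690 + 19/94 = 690.20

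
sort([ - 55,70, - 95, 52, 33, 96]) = [ - 95, - 55,33,52,70, 96 ]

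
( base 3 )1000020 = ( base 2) 1011011111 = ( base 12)513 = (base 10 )735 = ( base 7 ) 2100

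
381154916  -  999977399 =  - 618822483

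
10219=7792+2427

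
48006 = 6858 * 7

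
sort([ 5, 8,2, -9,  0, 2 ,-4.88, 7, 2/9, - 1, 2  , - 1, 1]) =[ - 9 , - 4.88,-1,-1, 0, 2/9,1, 2, 2 , 2, 5, 7, 8] 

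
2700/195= 180/13 = 13.85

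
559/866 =559/866 =0.65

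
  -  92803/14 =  - 92803/14 = - 6628.79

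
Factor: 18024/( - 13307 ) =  - 2^3 * 3^1*7^( - 1 )*751^1*1901^( - 1 ) 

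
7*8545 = 59815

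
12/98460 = 1/8205 = 0.00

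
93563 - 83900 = 9663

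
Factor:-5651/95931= - 3^(-3) * 11^(-1)*17^(  -  1 )*19^( - 1 ) * 5651^1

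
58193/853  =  58193/853 = 68.22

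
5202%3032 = 2170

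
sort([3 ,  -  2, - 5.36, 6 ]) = [ - 5.36, - 2 , 3,6]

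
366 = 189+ 177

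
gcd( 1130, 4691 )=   1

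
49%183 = 49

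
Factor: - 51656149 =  -17^2*47^1*3803^1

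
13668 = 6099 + 7569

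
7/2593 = 7/2593 = 0.00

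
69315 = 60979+8336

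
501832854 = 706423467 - 204590613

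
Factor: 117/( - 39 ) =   -  3 = -3^1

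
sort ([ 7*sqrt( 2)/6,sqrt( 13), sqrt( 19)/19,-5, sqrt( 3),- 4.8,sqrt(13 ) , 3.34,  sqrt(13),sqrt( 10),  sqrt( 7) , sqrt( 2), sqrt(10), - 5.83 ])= [ - 5.83,- 5,-4.8,sqrt( 19)/19, sqrt( 2),7*sqrt( 2 ) /6, sqrt ( 3) , sqrt( 7 ), sqrt(10),sqrt ( 10),3.34, sqrt(13),sqrt( 13 ), sqrt( 13 )]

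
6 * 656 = 3936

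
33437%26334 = 7103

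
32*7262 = 232384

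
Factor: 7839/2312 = 2^( - 3)*3^2*13^1* 17^(-2 )*67^1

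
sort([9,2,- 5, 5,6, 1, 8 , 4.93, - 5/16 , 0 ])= [ - 5, - 5/16, 0, 1, 2, 4.93, 5,6,8, 9 ]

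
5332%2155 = 1022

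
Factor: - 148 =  - 2^2*37^1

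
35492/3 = 35492/3 = 11830.67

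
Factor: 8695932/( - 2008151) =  - 2^2*3^1  *7^2*23^1*643^1*2008151^( - 1 ) 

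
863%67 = 59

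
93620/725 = 129 + 19/145 = 129.13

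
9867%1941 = 162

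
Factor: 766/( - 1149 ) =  - 2/3 = - 2^1*3^( - 1) 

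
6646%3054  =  538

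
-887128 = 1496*( - 593)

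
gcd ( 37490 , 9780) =1630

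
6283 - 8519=- 2236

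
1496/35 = 1496/35= 42.74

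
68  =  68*1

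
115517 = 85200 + 30317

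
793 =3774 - 2981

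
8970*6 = 53820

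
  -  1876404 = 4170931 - 6047335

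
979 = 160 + 819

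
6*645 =3870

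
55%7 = 6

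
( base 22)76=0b10100000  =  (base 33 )4S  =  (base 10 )160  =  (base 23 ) 6M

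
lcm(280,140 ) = 280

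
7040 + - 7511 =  - 471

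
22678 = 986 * 23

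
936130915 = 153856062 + 782274853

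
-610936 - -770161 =159225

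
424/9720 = 53/1215 = 0.04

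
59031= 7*8433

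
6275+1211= 7486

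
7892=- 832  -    -  8724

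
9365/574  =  9365/574 = 16.32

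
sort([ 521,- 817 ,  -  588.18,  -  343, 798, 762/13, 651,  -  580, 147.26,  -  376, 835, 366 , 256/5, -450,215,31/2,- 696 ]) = [ - 817 , - 696, -588.18, - 580,  -  450, - 376, - 343,31/2 , 256/5,762/13, 147.26,215, 366, 521, 651, 798, 835]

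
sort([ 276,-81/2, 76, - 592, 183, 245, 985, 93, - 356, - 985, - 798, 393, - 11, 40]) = [ - 985, - 798 , - 592, - 356, -81/2, - 11, 40 , 76, 93, 183,245, 276, 393, 985]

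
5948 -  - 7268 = 13216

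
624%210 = 204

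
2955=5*591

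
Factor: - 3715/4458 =  -  2^ ( - 1)*3^(-1 ) *5^1=   -  5/6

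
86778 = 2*43389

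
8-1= 7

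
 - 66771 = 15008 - 81779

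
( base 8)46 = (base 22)1G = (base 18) 22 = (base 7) 53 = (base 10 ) 38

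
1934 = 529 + 1405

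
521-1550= - 1029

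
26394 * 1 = 26394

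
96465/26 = 96465/26  =  3710.19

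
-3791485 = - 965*3929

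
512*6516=3336192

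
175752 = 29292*6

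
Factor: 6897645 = 3^2*5^1*153281^1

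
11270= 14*805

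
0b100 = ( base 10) 4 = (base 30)4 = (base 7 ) 4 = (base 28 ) 4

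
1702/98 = 17 + 18/49 = 17.37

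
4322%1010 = 282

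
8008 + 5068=13076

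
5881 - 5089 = 792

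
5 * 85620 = 428100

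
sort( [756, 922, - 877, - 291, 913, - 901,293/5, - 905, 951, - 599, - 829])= [ - 905, - 901, - 877, - 829 , - 599, - 291, 293/5,  756,  913,922, 951] 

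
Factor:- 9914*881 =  - 8734234 = - 2^1*881^1*4957^1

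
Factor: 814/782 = 407/391  =  11^1*17^(-1 )*23^( - 1)*37^1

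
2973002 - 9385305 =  - 6412303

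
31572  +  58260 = 89832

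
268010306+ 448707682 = 716717988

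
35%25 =10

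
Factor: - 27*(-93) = 2511  =  3^4 *31^1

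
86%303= 86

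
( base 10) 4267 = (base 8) 10253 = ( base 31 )4dk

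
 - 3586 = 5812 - 9398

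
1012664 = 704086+308578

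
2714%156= 62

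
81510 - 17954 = 63556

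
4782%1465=387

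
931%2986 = 931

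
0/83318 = 0 = 0.00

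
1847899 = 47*39317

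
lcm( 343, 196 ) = 1372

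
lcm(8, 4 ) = 8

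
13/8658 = 1/666 = 0.00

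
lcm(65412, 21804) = 65412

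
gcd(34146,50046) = 6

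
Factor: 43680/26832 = 70/43 = 2^1*5^1*7^1*43^(-1 ) 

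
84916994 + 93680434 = 178597428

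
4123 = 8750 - 4627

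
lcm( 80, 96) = 480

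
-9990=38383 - 48373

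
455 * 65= 29575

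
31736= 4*7934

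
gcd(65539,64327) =1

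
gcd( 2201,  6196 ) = 1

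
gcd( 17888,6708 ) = 2236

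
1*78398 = 78398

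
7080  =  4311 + 2769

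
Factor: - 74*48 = -2^5 *3^1*37^1 = - 3552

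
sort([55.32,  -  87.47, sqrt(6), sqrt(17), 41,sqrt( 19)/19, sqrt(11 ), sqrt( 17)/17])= [ - 87.47 , sqrt(19)/19,sqrt(17)/17, sqrt( 6) , sqrt(11),sqrt(17),41 , 55.32] 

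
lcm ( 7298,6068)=540052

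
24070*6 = 144420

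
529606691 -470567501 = 59039190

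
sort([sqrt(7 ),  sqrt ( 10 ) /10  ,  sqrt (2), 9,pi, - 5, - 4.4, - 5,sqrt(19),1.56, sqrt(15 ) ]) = [ - 5, - 5, -4.4,sqrt(10) /10 , sqrt(2) , 1.56,sqrt(7),pi, sqrt(15 ),  sqrt( 19),  9 ] 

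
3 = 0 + 3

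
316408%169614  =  146794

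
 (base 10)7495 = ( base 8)16507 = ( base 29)8QD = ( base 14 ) 2A35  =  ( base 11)56A4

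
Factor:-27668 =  - 2^2*6917^1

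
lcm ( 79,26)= 2054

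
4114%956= 290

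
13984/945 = 13984/945 = 14.80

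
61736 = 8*7717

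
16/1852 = 4/463 = 0.01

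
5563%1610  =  733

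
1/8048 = 1/8048 = 0.00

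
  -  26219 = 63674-89893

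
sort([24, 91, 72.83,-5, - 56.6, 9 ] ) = [  -  56.6,-5,9 , 24,  72.83, 91 ]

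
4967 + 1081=6048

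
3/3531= 1/1177  =  0.00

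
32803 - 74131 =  - 41328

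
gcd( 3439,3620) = 181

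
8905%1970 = 1025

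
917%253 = 158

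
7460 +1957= 9417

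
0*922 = 0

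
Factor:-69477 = -3^1*23159^1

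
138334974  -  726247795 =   -  587912821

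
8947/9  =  994  +  1/9 = 994.11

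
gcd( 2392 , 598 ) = 598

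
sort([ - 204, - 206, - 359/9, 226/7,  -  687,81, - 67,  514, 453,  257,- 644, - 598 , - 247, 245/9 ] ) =[ - 687,  -  644, - 598  , - 247,-206, - 204, - 67,  -  359/9, 245/9,226/7,81 , 257, 453, 514] 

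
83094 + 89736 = 172830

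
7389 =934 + 6455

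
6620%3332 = 3288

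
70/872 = 35/436 = 0.08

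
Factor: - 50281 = - 7^1*11^1*653^1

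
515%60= 35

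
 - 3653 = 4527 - 8180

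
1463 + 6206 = 7669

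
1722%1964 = 1722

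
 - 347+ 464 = 117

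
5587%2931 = 2656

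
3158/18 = 1579/9  =  175.44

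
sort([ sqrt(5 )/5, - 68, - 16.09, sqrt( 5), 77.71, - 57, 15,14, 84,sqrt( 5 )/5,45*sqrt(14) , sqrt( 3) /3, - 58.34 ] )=[ - 68,-58.34,-57, - 16.09,sqrt(5)/5,sqrt(5 ) /5, sqrt (3)/3,sqrt(5),14,15,77.71,84, 45*sqrt(14)] 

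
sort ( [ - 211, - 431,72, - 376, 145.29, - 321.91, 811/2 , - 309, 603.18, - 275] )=[ - 431,  -  376, - 321.91, - 309, - 275, - 211,  72,145.29,811/2,603.18]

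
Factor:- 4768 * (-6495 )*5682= 2^6*3^2  *5^1*149^1*433^1*947^1 = 175961085120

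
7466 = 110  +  7356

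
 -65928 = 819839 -885767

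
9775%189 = 136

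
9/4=9/4 = 2.25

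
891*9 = 8019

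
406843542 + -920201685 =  -513358143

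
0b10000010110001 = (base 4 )2002301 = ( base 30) 98t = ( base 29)9RH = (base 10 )8369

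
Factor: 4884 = 2^2 * 3^1*11^1*37^1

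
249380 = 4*62345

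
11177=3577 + 7600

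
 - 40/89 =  - 1+49/89 = - 0.45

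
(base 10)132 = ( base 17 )7d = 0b10000100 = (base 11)110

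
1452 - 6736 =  - 5284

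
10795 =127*85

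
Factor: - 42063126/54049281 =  - 2^1 * 7^1*11^(-1)*13^( - 1)*19^( - 2)*157^1*349^( - 1) * 6379^1 = - 14021042/18016427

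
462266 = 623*742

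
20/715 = 4/143 = 0.03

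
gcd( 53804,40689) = 1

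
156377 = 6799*23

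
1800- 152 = 1648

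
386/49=386/49 = 7.88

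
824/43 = 824/43 = 19.16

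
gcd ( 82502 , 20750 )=166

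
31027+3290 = 34317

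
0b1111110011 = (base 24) 1I3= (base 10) 1011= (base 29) 15p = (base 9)1343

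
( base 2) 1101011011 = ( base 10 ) 859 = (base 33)Q1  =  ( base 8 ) 1533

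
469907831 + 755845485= 1225753316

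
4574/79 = 57 + 71/79  =  57.90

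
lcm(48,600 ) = 1200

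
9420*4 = 37680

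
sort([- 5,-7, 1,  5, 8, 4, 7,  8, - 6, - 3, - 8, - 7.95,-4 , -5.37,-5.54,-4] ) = [-8, - 7.95, - 7,-6, -5.54, - 5.37,-5, - 4, - 4, - 3, 1, 4, 5 , 7, 8 , 8]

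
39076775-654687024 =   -  615610249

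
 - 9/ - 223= 9/223 =0.04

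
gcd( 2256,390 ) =6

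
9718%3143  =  289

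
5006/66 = 2503/33=   75.85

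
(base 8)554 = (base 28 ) d0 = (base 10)364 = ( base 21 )h7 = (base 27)DD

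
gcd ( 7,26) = 1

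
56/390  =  28/195 = 0.14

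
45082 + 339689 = 384771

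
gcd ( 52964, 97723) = 1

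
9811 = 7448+2363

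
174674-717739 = - 543065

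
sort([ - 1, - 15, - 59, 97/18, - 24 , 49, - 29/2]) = [ - 59, - 24, - 15, - 29/2 , - 1,97/18,49]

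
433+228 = 661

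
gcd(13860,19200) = 60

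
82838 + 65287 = 148125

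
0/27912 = 0 = 0.00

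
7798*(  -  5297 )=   -  41306006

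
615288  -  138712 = 476576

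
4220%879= 704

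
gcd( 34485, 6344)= 1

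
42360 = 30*1412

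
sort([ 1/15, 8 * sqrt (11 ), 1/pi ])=[ 1/15, 1/pi , 8 *sqrt( 11)]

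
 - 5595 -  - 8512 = 2917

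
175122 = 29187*6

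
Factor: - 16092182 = -2^1*2539^1*3169^1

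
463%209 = 45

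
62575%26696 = 9183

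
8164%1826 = 860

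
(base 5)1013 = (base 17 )7e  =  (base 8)205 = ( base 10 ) 133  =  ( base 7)250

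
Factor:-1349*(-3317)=19^1*31^1*71^1*107^1 = 4474633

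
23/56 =23/56 =0.41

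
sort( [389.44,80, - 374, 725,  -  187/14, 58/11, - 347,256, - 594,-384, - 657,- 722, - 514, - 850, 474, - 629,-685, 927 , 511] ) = [- 850,-722 , - 685 , - 657, - 629, - 594, - 514, - 384, - 374, - 347, - 187/14,58/11 , 80,256, 389.44, 474,511, 725, 927]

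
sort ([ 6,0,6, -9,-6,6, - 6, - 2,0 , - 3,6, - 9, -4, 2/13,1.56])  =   [ - 9, - 9, - 6, - 6,-4,  -  3,-2,0, 0,2/13, 1.56,6, 6,6,6]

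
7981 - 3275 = 4706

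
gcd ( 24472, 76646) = 38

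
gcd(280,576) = 8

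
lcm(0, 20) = 0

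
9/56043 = 1/6227 = 0.00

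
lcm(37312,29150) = 932800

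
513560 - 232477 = 281083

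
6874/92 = 3437/46 = 74.72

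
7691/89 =7691/89 =86.42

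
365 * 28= 10220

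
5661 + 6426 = 12087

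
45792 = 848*54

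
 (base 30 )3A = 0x64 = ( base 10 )100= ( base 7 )202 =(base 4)1210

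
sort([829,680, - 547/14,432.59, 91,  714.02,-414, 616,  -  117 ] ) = [ -414, - 117, -547/14,91, 432.59, 616, 680, 714.02,829 ] 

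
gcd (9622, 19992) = 34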